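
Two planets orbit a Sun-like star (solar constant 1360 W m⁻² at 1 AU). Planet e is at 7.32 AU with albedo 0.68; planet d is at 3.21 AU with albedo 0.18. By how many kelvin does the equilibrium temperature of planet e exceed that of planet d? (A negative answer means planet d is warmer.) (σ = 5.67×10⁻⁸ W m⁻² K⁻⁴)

T_eq = [S₀(1−A)/(4σd²)]^(1/4), so T ∝ (1−A)^(1/4) / √d.
T₁ = [1360×0.32/(4×5.67×10⁻⁸×7.32²)]^(1/4) = 77.36 K.
T₂ = [1360×0.82/(4×5.67×10⁻⁸×3.21²)]^(1/4) = 147.80 K.

ΔT ≈ -70.4 K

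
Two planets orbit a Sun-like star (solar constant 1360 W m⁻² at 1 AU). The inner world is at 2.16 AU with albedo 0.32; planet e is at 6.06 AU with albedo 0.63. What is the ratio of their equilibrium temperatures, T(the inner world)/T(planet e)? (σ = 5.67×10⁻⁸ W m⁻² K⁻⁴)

T_eq = [S₀(1−A)/(4σd²)]^(1/4), so T ∝ (1−A)^(1/4) / √d.
T₁ = [1360×0.68/(4×5.67×10⁻⁸×2.16²)]^(1/4) = 171.94 K.
T₂ = [1360×0.37/(4×5.67×10⁻⁸×6.06²)]^(1/4) = 88.16 K.

T₁/T₂ ≈ 1.950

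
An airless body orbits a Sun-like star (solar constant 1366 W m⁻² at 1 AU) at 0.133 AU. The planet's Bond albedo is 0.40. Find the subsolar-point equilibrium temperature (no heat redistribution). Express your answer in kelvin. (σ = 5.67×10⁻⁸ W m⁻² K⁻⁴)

T_ss ≈ 951 K

Flux at 0.133 AU: S = 1366/0.133² = 7.72×10⁴ W m⁻².
At the subsolar point the surface absorbs S(1−A) and emits σT⁴ per unit area — no factor of 4, since only the local patch is in balance.
T = [7.72×10⁴ × 0.60 / 5.67×10⁻⁸]^(1/4) = (8.17×10¹¹)^(1/4) = 951 K.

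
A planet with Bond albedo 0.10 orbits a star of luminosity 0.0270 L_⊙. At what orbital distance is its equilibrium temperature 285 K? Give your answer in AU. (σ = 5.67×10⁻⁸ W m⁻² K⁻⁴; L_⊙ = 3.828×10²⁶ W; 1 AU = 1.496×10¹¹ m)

d ≈ 0.149 AU

L = 0.0270 × 3.828×10²⁶ = 1.03×10²⁵ W.
From T_eq⁴ = L(1−A)/(16πσd²): d = √[L(1−A)/(16πσT_eq⁴)].
d = √[1.03×10²⁵ × 0.90 / (16π × 5.67×10⁻⁸ × (285)⁴)] = 2.22×10¹⁰ m = 0.149 AU.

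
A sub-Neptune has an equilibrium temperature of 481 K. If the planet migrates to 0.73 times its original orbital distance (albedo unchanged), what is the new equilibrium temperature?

T_eq ≈ 563 K

T_eq ∝ L^(1/4) · d^(−1/2).
T′ = 481 / 0.73^(1/2) = 563 K.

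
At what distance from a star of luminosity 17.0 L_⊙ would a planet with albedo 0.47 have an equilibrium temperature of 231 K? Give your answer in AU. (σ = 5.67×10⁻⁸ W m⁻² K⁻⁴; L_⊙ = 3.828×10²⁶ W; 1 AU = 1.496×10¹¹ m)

d ≈ 4.36 AU

L = 17.0 × 3.828×10²⁶ = 6.51×10²⁷ W.
From T_eq⁴ = L(1−A)/(16πσd²): d = √[L(1−A)/(16πσT_eq⁴)].
d = √[6.51×10²⁷ × 0.53 / (16π × 5.67×10⁻⁸ × (231)⁴)] = 6.52×10¹¹ m = 4.36 AU.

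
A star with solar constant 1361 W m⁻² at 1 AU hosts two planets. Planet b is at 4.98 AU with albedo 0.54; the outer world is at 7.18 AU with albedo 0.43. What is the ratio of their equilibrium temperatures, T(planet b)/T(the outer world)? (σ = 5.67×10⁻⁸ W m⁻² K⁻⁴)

T₁/T₂ ≈ 1.138

T_eq = [S₀(1−A)/(4σd²)]^(1/4), so T ∝ (1−A)^(1/4) / √d.
T₁ = [1361×0.46/(4×5.67×10⁻⁸×4.98²)]^(1/4) = 102.71 K.
T₂ = [1361×0.57/(4×5.67×10⁻⁸×7.18²)]^(1/4) = 90.25 K.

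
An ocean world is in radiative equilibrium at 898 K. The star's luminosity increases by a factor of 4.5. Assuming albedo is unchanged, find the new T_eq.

T_eq ∝ L^(1/4) · d^(−1/2).
T′ = 898 × 4.5^(1/4) = 1310 K.

T_eq ≈ 1310 K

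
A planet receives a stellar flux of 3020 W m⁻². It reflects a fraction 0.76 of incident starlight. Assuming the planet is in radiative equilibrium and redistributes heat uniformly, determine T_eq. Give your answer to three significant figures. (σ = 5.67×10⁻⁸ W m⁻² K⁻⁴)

T_eq ≈ 238 K

Energy balance: absorbed = emitted ⇒ πR²·S(1−A) = 4πR²·σT_eq⁴, so T_eq⁴ = S(1−A)/(4σ).
T_eq = [3020 × 0.24 / (4 × 5.67×10⁻⁸)]^(1/4) = (3.20×10⁹)^(1/4) = 238 K.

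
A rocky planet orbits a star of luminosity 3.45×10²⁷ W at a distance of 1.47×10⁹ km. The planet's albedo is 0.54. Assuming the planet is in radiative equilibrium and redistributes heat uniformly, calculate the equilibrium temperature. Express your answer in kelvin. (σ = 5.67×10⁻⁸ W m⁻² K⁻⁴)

T_eq ≈ 127 K

d = 1.47×10⁹ km = 1.47×10¹² m.
Flux: S = L/(4πd²) = 3.45×10²⁷/(4π×(1.47×10¹²)²) = 127 W m⁻².
Energy balance: absorbed = emitted ⇒ πR²·S(1−A) = 4πR²·σT_eq⁴, so T_eq⁴ = S(1−A)/(4σ).
T_eq = [127 × 0.46 / (4 × 5.67×10⁻⁸)]^(1/4) = (2.58×10⁸)^(1/4) = 127 K.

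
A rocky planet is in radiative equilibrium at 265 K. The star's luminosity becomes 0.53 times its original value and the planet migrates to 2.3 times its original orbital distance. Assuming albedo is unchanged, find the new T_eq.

T_eq ∝ L^(1/4) · d^(−1/2).
T′ = 265 × 0.53^(1/4) / 2.3^(1/2) = 149 K.

T_eq ≈ 149 K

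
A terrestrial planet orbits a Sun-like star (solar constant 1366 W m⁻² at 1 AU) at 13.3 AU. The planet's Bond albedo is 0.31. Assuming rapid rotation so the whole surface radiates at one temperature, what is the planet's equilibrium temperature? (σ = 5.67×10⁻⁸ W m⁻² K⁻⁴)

T_eq ≈ 69.6 K

Flux at 13.3 AU: S = 1366/13.3² = 7.72 W m⁻².
Energy balance: absorbed = emitted ⇒ πR²·S(1−A) = 4πR²·σT_eq⁴, so T_eq⁴ = S(1−A)/(4σ).
T_eq = [7.72 × 0.69 / (4 × 5.67×10⁻⁸)]^(1/4) = (2.35×10⁷)^(1/4) = 69.6 K.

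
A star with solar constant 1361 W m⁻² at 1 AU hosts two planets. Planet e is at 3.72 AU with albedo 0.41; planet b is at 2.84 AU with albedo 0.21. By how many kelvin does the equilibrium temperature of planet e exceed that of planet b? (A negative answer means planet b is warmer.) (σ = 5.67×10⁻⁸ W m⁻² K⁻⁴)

T_eq = [S₀(1−A)/(4σd²)]^(1/4), so T ∝ (1−A)^(1/4) / √d.
T₁ = [1361×0.59/(4×5.67×10⁻⁸×3.72²)]^(1/4) = 126.47 K.
T₂ = [1361×0.79/(4×5.67×10⁻⁸×2.84²)]^(1/4) = 155.70 K.

ΔT ≈ -29.2 K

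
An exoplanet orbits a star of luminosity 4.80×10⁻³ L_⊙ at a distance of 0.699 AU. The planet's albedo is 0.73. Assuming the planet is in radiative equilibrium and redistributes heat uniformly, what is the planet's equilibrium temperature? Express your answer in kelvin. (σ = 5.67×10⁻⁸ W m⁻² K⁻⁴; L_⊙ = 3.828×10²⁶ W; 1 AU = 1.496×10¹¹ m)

T_eq ≈ 63.2 K

d = 0.699 AU = 1.05×10¹¹ m.
L = 4.80×10⁻³ × 3.828×10²⁶ = 1.84×10²⁴ W.
Flux: S = L/(4πd²) = 1.84×10²⁴/(4π×(1.05×10¹¹)²) = 13.4 W m⁻².
Energy balance: absorbed = emitted ⇒ πR²·S(1−A) = 4πR²·σT_eq⁴, so T_eq⁴ = S(1−A)/(4σ).
T_eq = [13.4 × 0.27 / (4 × 5.67×10⁻⁸)]^(1/4) = (1.59×10⁷)^(1/4) = 63.2 K.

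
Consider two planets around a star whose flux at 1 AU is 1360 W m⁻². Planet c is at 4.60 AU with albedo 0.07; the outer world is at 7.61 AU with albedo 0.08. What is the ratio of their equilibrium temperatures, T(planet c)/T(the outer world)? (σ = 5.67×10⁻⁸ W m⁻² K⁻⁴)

T_eq = [S₀(1−A)/(4σd²)]^(1/4), so T ∝ (1−A)^(1/4) / √d.
T₁ = [1360×0.93/(4×5.67×10⁻⁸×4.60²)]^(1/4) = 127.41 K.
T₂ = [1360×0.92/(4×5.67×10⁻⁸×7.61²)]^(1/4) = 98.79 K.

T₁/T₂ ≈ 1.290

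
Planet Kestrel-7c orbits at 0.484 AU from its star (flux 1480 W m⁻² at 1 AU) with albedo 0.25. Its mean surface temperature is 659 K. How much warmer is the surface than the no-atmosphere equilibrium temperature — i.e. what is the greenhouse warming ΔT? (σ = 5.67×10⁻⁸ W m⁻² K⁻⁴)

ΔT ≈ 278.8 K

S = 1480/0.484² = 6318 W m⁻².
T_eq = [S(1−A)/(4σ)]^(1/4) = [6318×0.75/(4×5.67×10⁻⁸)]^(1/4) = 380.2 K.
ΔT = T_surf − T_eq = 659 − 380.2.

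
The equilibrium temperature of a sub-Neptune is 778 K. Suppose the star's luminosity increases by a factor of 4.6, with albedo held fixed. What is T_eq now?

T_eq ∝ L^(1/4) · d^(−1/2).
T′ = 778 × 4.6^(1/4) = 1140 K.

T_eq ≈ 1140 K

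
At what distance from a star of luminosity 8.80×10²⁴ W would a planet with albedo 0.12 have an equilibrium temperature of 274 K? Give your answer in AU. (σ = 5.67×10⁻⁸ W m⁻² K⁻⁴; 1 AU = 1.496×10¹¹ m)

d ≈ 0.147 AU

From T_eq⁴ = L(1−A)/(16πσd²): d = √[L(1−A)/(16πσT_eq⁴)].
d = √[8.80×10²⁴ × 0.88 / (16π × 5.67×10⁻⁸ × (274)⁴)] = 2.20×10¹⁰ m = 0.147 AU.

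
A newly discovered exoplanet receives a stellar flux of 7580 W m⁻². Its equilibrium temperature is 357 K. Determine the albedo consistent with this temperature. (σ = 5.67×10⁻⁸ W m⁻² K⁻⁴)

A ≈ 0.51

From T_eq⁴ = S(1−A)/(4σ): 1−A = 4σT_eq⁴/S.
1−A = 4 × 5.67×10⁻⁸ × (357)⁴ / 7580 = 0.486.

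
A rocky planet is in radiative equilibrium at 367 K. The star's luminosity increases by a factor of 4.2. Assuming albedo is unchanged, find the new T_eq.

T_eq ∝ L^(1/4) · d^(−1/2).
T′ = 367 × 4.2^(1/4) = 525 K.

T_eq ≈ 525 K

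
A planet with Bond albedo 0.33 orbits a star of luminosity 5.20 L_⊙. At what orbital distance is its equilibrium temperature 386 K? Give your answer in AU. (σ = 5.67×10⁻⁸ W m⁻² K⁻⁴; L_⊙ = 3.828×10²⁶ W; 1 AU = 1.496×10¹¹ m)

L = 5.20 × 3.828×10²⁶ = 1.99×10²⁷ W.
From T_eq⁴ = L(1−A)/(16πσd²): d = √[L(1−A)/(16πσT_eq⁴)].
d = √[1.99×10²⁷ × 0.67 / (16π × 5.67×10⁻⁸ × (386)⁴)] = 1.45×10¹¹ m = 0.970 AU.

d ≈ 0.970 AU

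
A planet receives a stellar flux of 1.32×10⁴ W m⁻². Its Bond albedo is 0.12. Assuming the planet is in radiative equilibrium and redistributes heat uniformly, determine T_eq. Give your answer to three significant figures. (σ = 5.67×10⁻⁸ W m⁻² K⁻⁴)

T_eq ≈ 476 K

Energy balance: absorbed = emitted ⇒ πR²·S(1−A) = 4πR²·σT_eq⁴, so T_eq⁴ = S(1−A)/(4σ).
T_eq = [1.32×10⁴ × 0.88 / (4 × 5.67×10⁻⁸)]^(1/4) = (5.12×10¹⁰)^(1/4) = 476 K.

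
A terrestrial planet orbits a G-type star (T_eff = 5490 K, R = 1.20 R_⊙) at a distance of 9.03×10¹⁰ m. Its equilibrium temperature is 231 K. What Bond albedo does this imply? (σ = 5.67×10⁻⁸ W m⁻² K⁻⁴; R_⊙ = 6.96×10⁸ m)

R_⋆ = 1.20 × 6.96×10⁸ = 8.35×10⁸ m.
L = 4πR_⋆²σT_⋆⁴ = 4π(8.35×10⁸)² × 5.67×10⁻⁸ × (5490)⁴ = 4.52×10²⁶ W.
S = L/(4πd²) = 4410 W m⁻².
From T_eq⁴ = S(1−A)/(4σ): 1−A = 4σT_eq⁴/S.
1−A = 4 × 5.67×10⁻⁸ × (231)⁴ / 4410 = 0.147.

A ≈ 0.85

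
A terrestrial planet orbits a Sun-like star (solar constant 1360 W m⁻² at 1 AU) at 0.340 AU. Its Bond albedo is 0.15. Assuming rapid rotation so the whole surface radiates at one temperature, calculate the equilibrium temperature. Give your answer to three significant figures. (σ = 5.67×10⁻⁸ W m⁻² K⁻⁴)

T_eq ≈ 458 K

Flux at 0.340 AU: S = 1360/0.340² = 1.18×10⁴ W m⁻².
Energy balance: absorbed = emitted ⇒ πR²·S(1−A) = 4πR²·σT_eq⁴, so T_eq⁴ = S(1−A)/(4σ).
T_eq = [1.18×10⁴ × 0.85 / (4 × 5.67×10⁻⁸)]^(1/4) = (4.41×10¹⁰)^(1/4) = 458 K.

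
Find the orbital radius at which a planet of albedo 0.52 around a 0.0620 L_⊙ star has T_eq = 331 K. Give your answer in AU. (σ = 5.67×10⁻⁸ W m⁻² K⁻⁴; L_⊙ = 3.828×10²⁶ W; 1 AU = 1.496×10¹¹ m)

d ≈ 0.122 AU

L = 0.0620 × 3.828×10²⁶ = 2.37×10²⁵ W.
From T_eq⁴ = L(1−A)/(16πσd²): d = √[L(1−A)/(16πσT_eq⁴)].
d = √[2.37×10²⁵ × 0.48 / (16π × 5.67×10⁻⁸ × (331)⁴)] = 1.82×10¹⁰ m = 0.122 AU.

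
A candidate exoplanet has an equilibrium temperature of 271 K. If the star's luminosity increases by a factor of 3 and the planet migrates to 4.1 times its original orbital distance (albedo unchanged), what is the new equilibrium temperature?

T_eq ∝ L^(1/4) · d^(−1/2).
T′ = 271 × 3^(1/4) / 4.1^(1/2) = 176 K.

T_eq ≈ 176 K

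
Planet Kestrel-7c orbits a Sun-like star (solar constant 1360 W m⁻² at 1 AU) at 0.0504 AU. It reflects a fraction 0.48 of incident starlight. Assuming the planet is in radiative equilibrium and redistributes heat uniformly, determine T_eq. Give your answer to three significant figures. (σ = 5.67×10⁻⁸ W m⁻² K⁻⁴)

Flux at 0.0504 AU: S = 1360/0.0504² = 5.35×10⁵ W m⁻².
Energy balance: absorbed = emitted ⇒ πR²·S(1−A) = 4πR²·σT_eq⁴, so T_eq⁴ = S(1−A)/(4σ).
T_eq = [5.35×10⁵ × 0.52 / (4 × 5.67×10⁻⁸)]^(1/4) = (1.23×10¹²)^(1/4) = 1050 K.

T_eq ≈ 1050 K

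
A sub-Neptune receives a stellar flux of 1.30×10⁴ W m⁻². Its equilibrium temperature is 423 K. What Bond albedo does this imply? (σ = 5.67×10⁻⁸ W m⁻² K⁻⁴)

From T_eq⁴ = S(1−A)/(4σ): 1−A = 4σT_eq⁴/S.
1−A = 4 × 5.67×10⁻⁸ × (423)⁴ / 1.30×10⁴ = 0.559.

A ≈ 0.44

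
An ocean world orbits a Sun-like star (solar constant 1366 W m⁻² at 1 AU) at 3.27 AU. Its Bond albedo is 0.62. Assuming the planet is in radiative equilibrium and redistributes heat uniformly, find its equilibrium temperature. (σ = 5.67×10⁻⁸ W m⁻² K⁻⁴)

T_eq ≈ 121 K

Flux at 3.27 AU: S = 1366/3.27² = 128 W m⁻².
Energy balance: absorbed = emitted ⇒ πR²·S(1−A) = 4πR²·σT_eq⁴, so T_eq⁴ = S(1−A)/(4σ).
T_eq = [128 × 0.38 / (4 × 5.67×10⁻⁸)]^(1/4) = (2.14×10⁸)^(1/4) = 121 K.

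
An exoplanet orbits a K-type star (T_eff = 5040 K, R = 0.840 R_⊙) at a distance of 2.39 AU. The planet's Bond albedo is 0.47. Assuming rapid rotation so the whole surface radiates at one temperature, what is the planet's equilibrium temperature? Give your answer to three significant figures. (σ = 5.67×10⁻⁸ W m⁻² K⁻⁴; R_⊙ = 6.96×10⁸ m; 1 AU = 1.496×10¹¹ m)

R_⋆ = 0.840 × 6.96×10⁸ = 5.85×10⁸ m.
d = 2.39 AU = 3.58×10¹¹ m.
L = 4πR_⋆²σT_⋆⁴ = 4π(5.85×10⁸)² × 5.67×10⁻⁸ × (5040)⁴ = 1.57×10²⁶ W.
S = L/(4πd²) = 97.8 W m⁻².
Energy balance: absorbed = emitted ⇒ πR²·S(1−A) = 4πR²·σT_eq⁴, so T_eq⁴ = S(1−A)/(4σ).
T_eq = [97.8 × 0.53 / (4 × 5.67×10⁻⁸)]^(1/4) = (2.29×10⁸)^(1/4) = 123 K.

T_eq ≈ 123 K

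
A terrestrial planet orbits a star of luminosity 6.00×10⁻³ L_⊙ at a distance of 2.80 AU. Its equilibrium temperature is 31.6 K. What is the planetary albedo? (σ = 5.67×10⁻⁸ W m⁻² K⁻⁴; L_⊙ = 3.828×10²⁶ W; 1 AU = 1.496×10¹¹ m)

d = 2.80 AU = 4.19×10¹¹ m.
L = 6.00×10⁻³ × 3.828×10²⁶ = 2.30×10²⁴ W.
Flux: S = L/(4πd²) = 2.30×10²⁴/(4π×(4.19×10¹¹)²) = 1.04 W m⁻².
From T_eq⁴ = S(1−A)/(4σ): 1−A = 4σT_eq⁴/S.
1−A = 4 × 5.67×10⁻⁸ × (31.6)⁴ / 1.04 = 0.217.

A ≈ 0.78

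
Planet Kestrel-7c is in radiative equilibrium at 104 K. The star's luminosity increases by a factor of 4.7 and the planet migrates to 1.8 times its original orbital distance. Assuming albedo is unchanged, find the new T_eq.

T_eq ≈ 114 K

T_eq ∝ L^(1/4) · d^(−1/2).
T′ = 104 × 4.7^(1/4) / 1.8^(1/2) = 114 K.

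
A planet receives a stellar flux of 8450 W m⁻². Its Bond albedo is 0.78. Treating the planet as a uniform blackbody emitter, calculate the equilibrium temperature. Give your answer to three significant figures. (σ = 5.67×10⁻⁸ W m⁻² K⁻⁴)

Energy balance: absorbed = emitted ⇒ πR²·S(1−A) = 4πR²·σT_eq⁴, so T_eq⁴ = S(1−A)/(4σ).
T_eq = [8450 × 0.22 / (4 × 5.67×10⁻⁸)]^(1/4) = (8.20×10⁹)^(1/4) = 301 K.

T_eq ≈ 301 K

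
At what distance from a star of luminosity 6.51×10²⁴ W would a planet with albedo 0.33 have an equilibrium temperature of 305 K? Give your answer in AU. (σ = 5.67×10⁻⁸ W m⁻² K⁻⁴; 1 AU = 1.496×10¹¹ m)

d ≈ 0.0889 AU

From T_eq⁴ = L(1−A)/(16πσd²): d = √[L(1−A)/(16πσT_eq⁴)].
d = √[6.51×10²⁴ × 0.67 / (16π × 5.67×10⁻⁸ × (305)⁴)] = 1.33×10¹⁰ m = 0.0889 AU.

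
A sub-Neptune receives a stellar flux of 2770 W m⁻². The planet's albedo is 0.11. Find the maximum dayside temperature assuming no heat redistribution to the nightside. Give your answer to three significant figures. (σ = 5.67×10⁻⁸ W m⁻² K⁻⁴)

With no redistribution each surface element balances locally: S(1−A) = σT⁴.
T = [2770 × 0.89 / 5.67×10⁻⁸]^(1/4) = (4.35×10¹⁰)^(1/4) = 457 K.

T_ss ≈ 457 K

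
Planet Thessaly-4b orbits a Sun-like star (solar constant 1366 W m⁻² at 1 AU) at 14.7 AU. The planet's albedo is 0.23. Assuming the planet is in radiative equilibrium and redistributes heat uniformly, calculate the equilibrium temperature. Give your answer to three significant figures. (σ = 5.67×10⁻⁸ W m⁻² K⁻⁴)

Flux at 14.7 AU: S = 1366/14.7² = 6.32 W m⁻².
Energy balance: absorbed = emitted ⇒ πR²·S(1−A) = 4πR²·σT_eq⁴, so T_eq⁴ = S(1−A)/(4σ).
T_eq = [6.32 × 0.77 / (4 × 5.67×10⁻⁸)]^(1/4) = (2.15×10⁷)^(1/4) = 68.1 K.

T_eq ≈ 68.1 K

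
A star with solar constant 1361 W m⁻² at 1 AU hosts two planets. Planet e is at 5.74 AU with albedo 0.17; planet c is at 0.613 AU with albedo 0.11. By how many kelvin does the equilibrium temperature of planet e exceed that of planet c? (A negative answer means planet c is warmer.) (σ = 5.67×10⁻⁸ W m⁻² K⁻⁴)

ΔT ≈ -234.4 K

T_eq = [S₀(1−A)/(4σd²)]^(1/4), so T ∝ (1−A)^(1/4) / √d.
T₁ = [1361×0.83/(4×5.67×10⁻⁸×5.74²)]^(1/4) = 110.88 K.
T₂ = [1361×0.89/(4×5.67×10⁻⁸×0.613²)]^(1/4) = 345.28 K.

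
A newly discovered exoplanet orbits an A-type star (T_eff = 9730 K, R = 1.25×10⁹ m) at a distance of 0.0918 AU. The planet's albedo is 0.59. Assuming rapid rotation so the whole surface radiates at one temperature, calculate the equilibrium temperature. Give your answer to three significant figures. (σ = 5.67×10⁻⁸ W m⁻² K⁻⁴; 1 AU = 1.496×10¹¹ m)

T_eq ≈ 1660 K

d = 0.0918 AU = 1.37×10¹⁰ m.
L = 4πR_⋆²σT_⋆⁴ = 4π(1.25×10⁹)² × 5.67×10⁻⁸ × (9730)⁴ = 9.98×10²⁷ W.
S = L/(4πd²) = 4.21×10⁶ W m⁻².
Energy balance: absorbed = emitted ⇒ πR²·S(1−A) = 4πR²·σT_eq⁴, so T_eq⁴ = S(1−A)/(4σ).
T_eq = [4.21×10⁶ × 0.41 / (4 × 5.67×10⁻⁸)]^(1/4) = (7.61×10¹²)^(1/4) = 1660 K.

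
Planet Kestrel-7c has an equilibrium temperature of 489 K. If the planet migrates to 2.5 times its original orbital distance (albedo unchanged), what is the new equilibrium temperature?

T_eq ∝ L^(1/4) · d^(−1/2).
T′ = 489 / 2.5^(1/2) = 309 K.

T_eq ≈ 309 K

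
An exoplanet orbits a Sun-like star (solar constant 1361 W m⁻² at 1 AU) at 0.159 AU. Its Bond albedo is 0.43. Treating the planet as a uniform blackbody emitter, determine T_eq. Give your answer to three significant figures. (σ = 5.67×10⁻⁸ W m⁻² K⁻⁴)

T_eq ≈ 606 K

Flux at 0.159 AU: S = 1361/0.159² = 5.38×10⁴ W m⁻².
Energy balance: absorbed = emitted ⇒ πR²·S(1−A) = 4πR²·σT_eq⁴, so T_eq⁴ = S(1−A)/(4σ).
T_eq = [5.38×10⁴ × 0.57 / (4 × 5.67×10⁻⁸)]^(1/4) = (1.35×10¹¹)^(1/4) = 606 K.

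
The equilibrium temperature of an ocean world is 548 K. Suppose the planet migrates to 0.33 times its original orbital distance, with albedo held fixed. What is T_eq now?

T_eq ≈ 954 K

T_eq ∝ L^(1/4) · d^(−1/2).
T′ = 548 / 0.33^(1/2) = 954 K.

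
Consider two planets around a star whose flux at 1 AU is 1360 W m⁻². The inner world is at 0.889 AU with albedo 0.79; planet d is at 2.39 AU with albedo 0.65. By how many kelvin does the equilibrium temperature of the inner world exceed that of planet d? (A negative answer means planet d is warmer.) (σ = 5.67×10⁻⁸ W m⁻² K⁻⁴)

T_eq = [S₀(1−A)/(4σd²)]^(1/4), so T ∝ (1−A)^(1/4) / √d.
T₁ = [1360×0.21/(4×5.67×10⁻⁸×0.889²)]^(1/4) = 199.79 K.
T₂ = [1360×0.35/(4×5.67×10⁻⁸×2.39²)]^(1/4) = 138.45 K.

ΔT ≈ 61.3 K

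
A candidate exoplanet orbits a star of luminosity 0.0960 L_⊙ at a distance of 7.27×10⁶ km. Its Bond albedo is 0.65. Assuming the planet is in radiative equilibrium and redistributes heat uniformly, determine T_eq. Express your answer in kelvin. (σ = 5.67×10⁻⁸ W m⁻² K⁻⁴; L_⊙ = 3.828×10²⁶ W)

T_eq ≈ 541 K

d = 7.27×10⁶ km = 7.27×10⁹ m.
L = 0.0960 × 3.828×10²⁶ = 3.67×10²⁵ W.
Flux: S = L/(4πd²) = 3.67×10²⁵/(4π×(7.27×10⁹)²) = 5.53×10⁴ W m⁻².
Energy balance: absorbed = emitted ⇒ πR²·S(1−A) = 4πR²·σT_eq⁴, so T_eq⁴ = S(1−A)/(4σ).
T_eq = [5.53×10⁴ × 0.35 / (4 × 5.67×10⁻⁸)]^(1/4) = (8.54×10¹⁰)^(1/4) = 541 K.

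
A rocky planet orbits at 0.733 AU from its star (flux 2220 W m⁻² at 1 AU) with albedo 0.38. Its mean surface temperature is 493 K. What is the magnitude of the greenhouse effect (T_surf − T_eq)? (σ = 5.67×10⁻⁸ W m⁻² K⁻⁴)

ΔT ≈ 167.0 K

S = 2220/0.733² = 4132 W m⁻².
T_eq = [S(1−A)/(4σ)]^(1/4) = [4132×0.62/(4×5.67×10⁻⁸)]^(1/4) = 326.0 K.
ΔT = T_surf − T_eq = 493 − 326.0.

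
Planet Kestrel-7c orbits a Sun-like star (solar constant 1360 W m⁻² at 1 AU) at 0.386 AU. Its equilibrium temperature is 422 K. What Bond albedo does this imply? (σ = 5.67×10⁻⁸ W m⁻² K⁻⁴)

Flux at 0.386 AU: S = 1360/0.386² = 9130 W m⁻².
From T_eq⁴ = S(1−A)/(4σ): 1−A = 4σT_eq⁴/S.
1−A = 4 × 5.67×10⁻⁸ × (422)⁴ / 9130 = 0.788.

A ≈ 0.21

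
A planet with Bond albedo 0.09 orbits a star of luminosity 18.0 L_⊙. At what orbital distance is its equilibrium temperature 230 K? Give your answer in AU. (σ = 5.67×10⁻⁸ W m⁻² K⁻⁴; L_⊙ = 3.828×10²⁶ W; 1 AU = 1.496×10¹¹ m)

d ≈ 5.93 AU

L = 18.0 × 3.828×10²⁶ = 6.89×10²⁷ W.
From T_eq⁴ = L(1−A)/(16πσd²): d = √[L(1−A)/(16πσT_eq⁴)].
d = √[6.89×10²⁷ × 0.91 / (16π × 5.67×10⁻⁸ × (230)⁴)] = 8.87×10¹¹ m = 5.93 AU.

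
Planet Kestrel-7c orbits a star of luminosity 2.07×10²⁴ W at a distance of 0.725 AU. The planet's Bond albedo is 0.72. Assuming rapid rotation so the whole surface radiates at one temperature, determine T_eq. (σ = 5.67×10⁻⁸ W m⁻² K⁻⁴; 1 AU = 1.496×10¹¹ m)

T_eq ≈ 64.5 K

d = 0.725 AU = 1.08×10¹¹ m.
Flux: S = L/(4πd²) = 2.07×10²⁴/(4π×(1.08×10¹¹)²) = 14.0 W m⁻².
Energy balance: absorbed = emitted ⇒ πR²·S(1−A) = 4πR²·σT_eq⁴, so T_eq⁴ = S(1−A)/(4σ).
T_eq = [14.0 × 0.28 / (4 × 5.67×10⁻⁸)]^(1/4) = (1.73×10⁷)^(1/4) = 64.5 K.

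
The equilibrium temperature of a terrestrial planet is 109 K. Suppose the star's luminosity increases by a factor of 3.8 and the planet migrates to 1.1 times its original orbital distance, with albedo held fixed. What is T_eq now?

T_eq ≈ 145 K

T_eq ∝ L^(1/4) · d^(−1/2).
T′ = 109 × 3.8^(1/4) / 1.1^(1/2) = 145 K.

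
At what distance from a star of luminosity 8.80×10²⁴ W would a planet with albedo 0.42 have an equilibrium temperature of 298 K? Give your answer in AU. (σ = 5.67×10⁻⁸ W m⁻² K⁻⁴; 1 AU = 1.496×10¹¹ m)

From T_eq⁴ = L(1−A)/(16πσd²): d = √[L(1−A)/(16πσT_eq⁴)].
d = √[8.80×10²⁴ × 0.58 / (16π × 5.67×10⁻⁸ × (298)⁴)] = 1.51×10¹⁰ m = 0.101 AU.

d ≈ 0.101 AU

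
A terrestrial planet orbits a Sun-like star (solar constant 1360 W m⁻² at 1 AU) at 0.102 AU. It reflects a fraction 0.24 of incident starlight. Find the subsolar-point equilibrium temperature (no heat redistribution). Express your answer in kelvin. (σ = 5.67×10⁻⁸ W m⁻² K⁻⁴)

Flux at 0.102 AU: S = 1360/0.102² = 1.31×10⁵ W m⁻².
At the subsolar point the surface absorbs S(1−A) and emits σT⁴ per unit area — no factor of 4, since only the local patch is in balance.
T = [1.31×10⁵ × 0.76 / 5.67×10⁻⁸]^(1/4) = (1.75×10¹²)^(1/4) = 1150 K.

T_ss ≈ 1150 K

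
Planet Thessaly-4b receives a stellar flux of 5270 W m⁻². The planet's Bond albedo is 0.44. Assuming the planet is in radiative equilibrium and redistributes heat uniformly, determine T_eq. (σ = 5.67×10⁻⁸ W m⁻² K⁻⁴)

Energy balance: absorbed = emitted ⇒ πR²·S(1−A) = 4πR²·σT_eq⁴, so T_eq⁴ = S(1−A)/(4σ).
T_eq = [5270 × 0.56 / (4 × 5.67×10⁻⁸)]^(1/4) = (1.30×10¹⁰)^(1/4) = 338 K.

T_eq ≈ 338 K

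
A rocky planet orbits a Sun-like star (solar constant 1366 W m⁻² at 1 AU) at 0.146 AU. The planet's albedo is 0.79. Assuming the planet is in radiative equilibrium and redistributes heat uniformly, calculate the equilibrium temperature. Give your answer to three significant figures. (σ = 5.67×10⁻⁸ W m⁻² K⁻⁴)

Flux at 0.146 AU: S = 1366/0.146² = 6.41×10⁴ W m⁻².
Energy balance: absorbed = emitted ⇒ πR²·S(1−A) = 4πR²·σT_eq⁴, so T_eq⁴ = S(1−A)/(4σ).
T_eq = [6.41×10⁴ × 0.21 / (4 × 5.67×10⁻⁸)]^(1/4) = (5.93×10¹⁰)^(1/4) = 494 K.

T_eq ≈ 494 K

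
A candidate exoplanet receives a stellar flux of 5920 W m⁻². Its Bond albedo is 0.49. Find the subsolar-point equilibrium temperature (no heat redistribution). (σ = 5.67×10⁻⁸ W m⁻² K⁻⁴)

T_ss ≈ 480 K

At the subsolar point the surface absorbs S(1−A) and emits σT⁴ per unit area — no factor of 4, since only the local patch is in balance.
T = [5920 × 0.51 / 5.67×10⁻⁸]^(1/4) = (5.32×10¹⁰)^(1/4) = 480 K.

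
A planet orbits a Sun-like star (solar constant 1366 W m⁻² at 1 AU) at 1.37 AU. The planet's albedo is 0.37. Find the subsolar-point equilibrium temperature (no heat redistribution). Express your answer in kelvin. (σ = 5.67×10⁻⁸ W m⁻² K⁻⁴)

Flux at 1.37 AU: S = 1366/1.37² = 728 W m⁻².
At the subsolar point the surface absorbs S(1−A) and emits σT⁴ per unit area — no factor of 4, since only the local patch is in balance.
T = [728 × 0.63 / 5.67×10⁻⁸]^(1/4) = (8.09×10⁹)^(1/4) = 300 K.

T_ss ≈ 300 K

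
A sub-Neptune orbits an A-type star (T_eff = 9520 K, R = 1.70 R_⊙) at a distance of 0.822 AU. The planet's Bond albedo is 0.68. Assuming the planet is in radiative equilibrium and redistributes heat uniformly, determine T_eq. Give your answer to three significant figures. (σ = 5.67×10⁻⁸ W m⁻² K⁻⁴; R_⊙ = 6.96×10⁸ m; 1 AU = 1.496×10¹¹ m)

T_eq ≈ 497 K

R_⋆ = 1.70 × 6.96×10⁸ = 1.18×10⁹ m.
d = 0.822 AU = 1.23×10¹¹ m.
L = 4πR_⋆²σT_⋆⁴ = 4π(1.18×10⁹)² × 5.67×10⁻⁸ × (9520)⁴ = 8.19×10²⁷ W.
S = L/(4πd²) = 4.31×10⁴ W m⁻².
Energy balance: absorbed = emitted ⇒ πR²·S(1−A) = 4πR²·σT_eq⁴, so T_eq⁴ = S(1−A)/(4σ).
T_eq = [4.31×10⁴ × 0.32 / (4 × 5.67×10⁻⁸)]^(1/4) = (6.08×10¹⁰)^(1/4) = 497 K.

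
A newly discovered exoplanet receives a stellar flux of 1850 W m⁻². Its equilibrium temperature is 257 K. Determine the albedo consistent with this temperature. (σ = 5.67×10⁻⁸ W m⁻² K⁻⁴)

A ≈ 0.47

From T_eq⁴ = S(1−A)/(4σ): 1−A = 4σT_eq⁴/S.
1−A = 4 × 5.67×10⁻⁸ × (257)⁴ / 1850 = 0.535.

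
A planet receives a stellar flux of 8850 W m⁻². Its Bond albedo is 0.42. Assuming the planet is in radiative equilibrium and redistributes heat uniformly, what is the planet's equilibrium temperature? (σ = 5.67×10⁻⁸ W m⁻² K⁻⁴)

T_eq ≈ 388 K

Energy balance: absorbed = emitted ⇒ πR²·S(1−A) = 4πR²·σT_eq⁴, so T_eq⁴ = S(1−A)/(4σ).
T_eq = [8850 × 0.58 / (4 × 5.67×10⁻⁸)]^(1/4) = (2.26×10¹⁰)^(1/4) = 388 K.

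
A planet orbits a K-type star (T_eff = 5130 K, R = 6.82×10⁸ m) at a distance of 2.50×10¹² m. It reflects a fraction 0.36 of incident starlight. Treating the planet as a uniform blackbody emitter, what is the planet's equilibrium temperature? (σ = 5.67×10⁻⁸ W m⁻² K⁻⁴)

T_eq ≈ 53.6 K

L = 4πR_⋆²σT_⋆⁴ = 4π(6.82×10⁸)² × 5.67×10⁻⁸ × (5130)⁴ = 2.30×10²⁶ W.
S = L/(4πd²) = 2.92 W m⁻².
Energy balance: absorbed = emitted ⇒ πR²·S(1−A) = 4πR²·σT_eq⁴, so T_eq⁴ = S(1−A)/(4σ).
T_eq = [2.92 × 0.64 / (4 × 5.67×10⁻⁸)]^(1/4) = (8.25×10⁶)^(1/4) = 53.6 K.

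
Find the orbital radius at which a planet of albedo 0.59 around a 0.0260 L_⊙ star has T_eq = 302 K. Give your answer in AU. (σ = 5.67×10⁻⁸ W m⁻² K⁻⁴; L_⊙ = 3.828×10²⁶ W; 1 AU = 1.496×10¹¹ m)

L = 0.0260 × 3.828×10²⁶ = 9.95×10²⁴ W.
From T_eq⁴ = L(1−A)/(16πσd²): d = √[L(1−A)/(16πσT_eq⁴)].
d = √[9.95×10²⁴ × 0.41 / (16π × 5.67×10⁻⁸ × (302)⁴)] = 1.31×10¹⁰ m = 0.0877 AU.

d ≈ 0.0877 AU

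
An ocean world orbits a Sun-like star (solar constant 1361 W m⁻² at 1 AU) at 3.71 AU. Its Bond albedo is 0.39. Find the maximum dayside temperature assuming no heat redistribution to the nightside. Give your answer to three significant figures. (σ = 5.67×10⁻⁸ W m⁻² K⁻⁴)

Flux at 3.71 AU: S = 1361/3.71² = 98.9 W m⁻².
With no redistribution each surface element balances locally: S(1−A) = σT⁴.
T = [98.9 × 0.61 / 5.67×10⁻⁸]^(1/4) = (1.06×10⁹)^(1/4) = 181 K.

T_ss ≈ 181 K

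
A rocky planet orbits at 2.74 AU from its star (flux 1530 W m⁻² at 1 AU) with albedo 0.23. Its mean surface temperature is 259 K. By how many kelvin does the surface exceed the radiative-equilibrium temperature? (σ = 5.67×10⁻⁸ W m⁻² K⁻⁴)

ΔT ≈ 96.8 K

S = 1530/2.74² = 203.8 W m⁻².
T_eq = [S(1−A)/(4σ)]^(1/4) = [203.8×0.77/(4×5.67×10⁻⁸)]^(1/4) = 162.2 K.
ΔT = T_surf − T_eq = 259 − 162.2.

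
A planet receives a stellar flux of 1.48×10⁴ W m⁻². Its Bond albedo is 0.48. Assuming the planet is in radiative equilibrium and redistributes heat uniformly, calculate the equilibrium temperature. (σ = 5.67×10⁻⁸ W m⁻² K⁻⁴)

T_eq ≈ 429 K

Energy balance: absorbed = emitted ⇒ πR²·S(1−A) = 4πR²·σT_eq⁴, so T_eq⁴ = S(1−A)/(4σ).
T_eq = [1.48×10⁴ × 0.52 / (4 × 5.67×10⁻⁸)]^(1/4) = (3.39×10¹⁰)^(1/4) = 429 K.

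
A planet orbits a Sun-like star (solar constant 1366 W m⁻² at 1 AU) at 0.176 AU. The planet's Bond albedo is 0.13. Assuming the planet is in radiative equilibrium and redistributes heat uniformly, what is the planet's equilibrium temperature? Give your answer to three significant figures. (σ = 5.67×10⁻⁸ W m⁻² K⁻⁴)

T_eq ≈ 641 K

Flux at 0.176 AU: S = 1366/0.176² = 4.41×10⁴ W m⁻².
Energy balance: absorbed = emitted ⇒ πR²·S(1−A) = 4πR²·σT_eq⁴, so T_eq⁴ = S(1−A)/(4σ).
T_eq = [4.41×10⁴ × 0.87 / (4 × 5.67×10⁻⁸)]^(1/4) = (1.69×10¹¹)^(1/4) = 641 K.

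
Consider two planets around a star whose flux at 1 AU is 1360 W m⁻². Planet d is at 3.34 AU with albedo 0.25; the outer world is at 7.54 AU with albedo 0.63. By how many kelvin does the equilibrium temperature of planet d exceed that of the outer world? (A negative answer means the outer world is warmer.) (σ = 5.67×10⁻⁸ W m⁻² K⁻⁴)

ΔT ≈ 62.7 K

T_eq = [S₀(1−A)/(4σd²)]^(1/4), so T ∝ (1−A)^(1/4) / √d.
T₁ = [1360×0.75/(4×5.67×10⁻⁸×3.34²)]^(1/4) = 141.70 K.
T₂ = [1360×0.37/(4×5.67×10⁻⁸×7.54²)]^(1/4) = 79.04 K.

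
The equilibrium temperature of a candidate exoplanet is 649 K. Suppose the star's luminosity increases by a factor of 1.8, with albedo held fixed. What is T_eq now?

T_eq ∝ L^(1/4) · d^(−1/2).
T′ = 649 × 1.8^(1/4) = 752 K.

T_eq ≈ 752 K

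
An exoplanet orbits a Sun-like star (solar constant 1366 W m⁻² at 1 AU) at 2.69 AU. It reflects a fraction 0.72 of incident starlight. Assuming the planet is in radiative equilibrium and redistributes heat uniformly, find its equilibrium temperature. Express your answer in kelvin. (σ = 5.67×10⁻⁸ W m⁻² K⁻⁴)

T_eq ≈ 124 K

Flux at 2.69 AU: S = 1366/2.69² = 189 W m⁻².
Energy balance: absorbed = emitted ⇒ πR²·S(1−A) = 4πR²·σT_eq⁴, so T_eq⁴ = S(1−A)/(4σ).
T_eq = [189 × 0.28 / (4 × 5.67×10⁻⁸)]^(1/4) = (2.33×10⁸)^(1/4) = 124 K.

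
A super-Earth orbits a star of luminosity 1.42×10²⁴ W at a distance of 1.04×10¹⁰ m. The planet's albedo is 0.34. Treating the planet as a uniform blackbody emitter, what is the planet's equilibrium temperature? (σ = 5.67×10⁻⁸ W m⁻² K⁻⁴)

T_eq ≈ 235 K

Flux: S = L/(4πd²) = 1.42×10²⁴/(4π×(1.04×10¹⁰)²) = 1040 W m⁻².
Energy balance: absorbed = emitted ⇒ πR²·S(1−A) = 4πR²·σT_eq⁴, so T_eq⁴ = S(1−A)/(4σ).
T_eq = [1040 × 0.66 / (4 × 5.67×10⁻⁸)]^(1/4) = (3.04×10⁹)^(1/4) = 235 K.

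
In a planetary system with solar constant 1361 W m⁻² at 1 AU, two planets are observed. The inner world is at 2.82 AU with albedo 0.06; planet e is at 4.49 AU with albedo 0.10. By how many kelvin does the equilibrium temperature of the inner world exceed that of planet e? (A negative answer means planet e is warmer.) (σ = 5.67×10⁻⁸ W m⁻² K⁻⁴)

ΔT ≈ 35.3 K

T_eq = [S₀(1−A)/(4σd²)]^(1/4), so T ∝ (1−A)^(1/4) / √d.
T₁ = [1361×0.94/(4×5.67×10⁻⁸×2.82²)]^(1/4) = 163.20 K.
T₂ = [1361×0.90/(4×5.67×10⁻⁸×4.49²)]^(1/4) = 127.94 K.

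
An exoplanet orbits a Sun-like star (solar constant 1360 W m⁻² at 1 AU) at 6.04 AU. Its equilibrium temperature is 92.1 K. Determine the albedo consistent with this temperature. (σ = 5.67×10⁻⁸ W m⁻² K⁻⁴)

A ≈ 0.56

Flux at 6.04 AU: S = 1360/6.04² = 37.3 W m⁻².
From T_eq⁴ = S(1−A)/(4σ): 1−A = 4σT_eq⁴/S.
1−A = 4 × 5.67×10⁻⁸ × (92.1)⁴ / 37.3 = 0.438.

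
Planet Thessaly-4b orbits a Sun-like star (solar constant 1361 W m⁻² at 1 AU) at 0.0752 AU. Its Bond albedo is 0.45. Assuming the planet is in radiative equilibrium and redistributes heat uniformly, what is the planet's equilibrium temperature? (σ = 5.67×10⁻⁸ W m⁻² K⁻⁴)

Flux at 0.0752 AU: S = 1361/0.0752² = 2.41×10⁵ W m⁻².
Energy balance: absorbed = emitted ⇒ πR²·S(1−A) = 4πR²·σT_eq⁴, so T_eq⁴ = S(1−A)/(4σ).
T_eq = [2.41×10⁵ × 0.55 / (4 × 5.67×10⁻⁸)]^(1/4) = (5.84×10¹¹)^(1/4) = 874 K.

T_eq ≈ 874 K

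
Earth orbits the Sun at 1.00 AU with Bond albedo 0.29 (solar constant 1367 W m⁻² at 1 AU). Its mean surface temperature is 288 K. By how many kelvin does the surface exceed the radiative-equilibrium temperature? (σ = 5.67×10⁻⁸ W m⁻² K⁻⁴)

S = 1367/1.00² = 1367 W m⁻².
T_eq = [S(1−A)/(4σ)]^(1/4) = [1367×0.71/(4×5.67×10⁻⁸)]^(1/4) = 255.8 K.
ΔT = T_surf − T_eq = 288 − 255.8.

ΔT ≈ 32.2 K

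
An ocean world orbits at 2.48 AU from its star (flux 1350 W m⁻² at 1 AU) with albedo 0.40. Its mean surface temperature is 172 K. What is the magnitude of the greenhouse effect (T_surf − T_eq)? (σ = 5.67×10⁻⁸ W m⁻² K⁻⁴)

ΔT ≈ 16.8 K

S = 1350/2.48² = 219.5 W m⁻².
T_eq = [S(1−A)/(4σ)]^(1/4) = [219.5×0.60/(4×5.67×10⁻⁸)]^(1/4) = 155.2 K.
ΔT = T_surf − T_eq = 172 − 155.2.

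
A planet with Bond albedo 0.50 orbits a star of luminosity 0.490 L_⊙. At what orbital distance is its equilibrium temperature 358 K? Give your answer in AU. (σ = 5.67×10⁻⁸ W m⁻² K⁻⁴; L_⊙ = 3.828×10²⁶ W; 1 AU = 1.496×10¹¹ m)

L = 0.490 × 3.828×10²⁶ = 1.88×10²⁶ W.
From T_eq⁴ = L(1−A)/(16πσd²): d = √[L(1−A)/(16πσT_eq⁴)].
d = √[1.88×10²⁶ × 0.50 / (16π × 5.67×10⁻⁸ × (358)⁴)] = 4.48×10¹⁰ m = 0.299 AU.

d ≈ 0.299 AU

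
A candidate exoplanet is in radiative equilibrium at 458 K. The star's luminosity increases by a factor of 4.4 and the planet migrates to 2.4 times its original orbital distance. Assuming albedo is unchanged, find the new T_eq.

T_eq ≈ 428 K

T_eq ∝ L^(1/4) · d^(−1/2).
T′ = 458 × 4.4^(1/4) / 2.4^(1/2) = 428 K.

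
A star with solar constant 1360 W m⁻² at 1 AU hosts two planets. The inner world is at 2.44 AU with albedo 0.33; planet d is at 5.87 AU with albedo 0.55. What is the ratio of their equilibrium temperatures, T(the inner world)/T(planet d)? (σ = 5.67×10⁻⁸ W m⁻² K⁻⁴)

T₁/T₂ ≈ 1.713

T_eq = [S₀(1−A)/(4σd²)]^(1/4), so T ∝ (1−A)^(1/4) / √d.
T₁ = [1360×0.67/(4×5.67×10⁻⁸×2.44²)]^(1/4) = 161.18 K.
T₂ = [1360×0.45/(4×5.67×10⁻⁸×5.87²)]^(1/4) = 94.07 K.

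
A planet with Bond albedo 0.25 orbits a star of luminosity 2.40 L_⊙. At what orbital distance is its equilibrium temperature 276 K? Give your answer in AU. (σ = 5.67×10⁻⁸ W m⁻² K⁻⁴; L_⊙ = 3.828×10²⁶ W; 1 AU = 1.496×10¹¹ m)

L = 2.40 × 3.828×10²⁶ = 9.19×10²⁶ W.
From T_eq⁴ = L(1−A)/(16πσd²): d = √[L(1−A)/(16πσT_eq⁴)].
d = √[9.19×10²⁶ × 0.75 / (16π × 5.67×10⁻⁸ × (276)⁴)] = 2.04×10¹¹ m = 1.36 AU.

d ≈ 1.36 AU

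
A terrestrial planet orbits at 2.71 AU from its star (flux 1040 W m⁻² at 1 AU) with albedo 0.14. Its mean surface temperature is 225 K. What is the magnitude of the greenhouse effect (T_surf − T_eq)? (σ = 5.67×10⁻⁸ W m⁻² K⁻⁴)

ΔT ≈ 72.8 K

S = 1040/2.71² = 141.6 W m⁻².
T_eq = [S(1−A)/(4σ)]^(1/4) = [141.6×0.86/(4×5.67×10⁻⁸)]^(1/4) = 152.2 K.
ΔT = T_surf − T_eq = 225 − 152.2.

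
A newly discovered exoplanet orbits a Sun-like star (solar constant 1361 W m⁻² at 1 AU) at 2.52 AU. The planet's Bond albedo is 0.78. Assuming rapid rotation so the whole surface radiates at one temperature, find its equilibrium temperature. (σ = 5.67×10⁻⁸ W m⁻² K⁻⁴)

T_eq ≈ 120 K

Flux at 2.52 AU: S = 1361/2.52² = 214 W m⁻².
Energy balance: absorbed = emitted ⇒ πR²·S(1−A) = 4πR²·σT_eq⁴, so T_eq⁴ = S(1−A)/(4σ).
T_eq = [214 × 0.22 / (4 × 5.67×10⁻⁸)]^(1/4) = (2.08×10⁸)^(1/4) = 120 K.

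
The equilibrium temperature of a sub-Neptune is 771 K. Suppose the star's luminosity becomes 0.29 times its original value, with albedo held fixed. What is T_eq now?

T_eq ∝ L^(1/4) · d^(−1/2).
T′ = 771 × 0.29^(1/4) = 566 K.

T_eq ≈ 566 K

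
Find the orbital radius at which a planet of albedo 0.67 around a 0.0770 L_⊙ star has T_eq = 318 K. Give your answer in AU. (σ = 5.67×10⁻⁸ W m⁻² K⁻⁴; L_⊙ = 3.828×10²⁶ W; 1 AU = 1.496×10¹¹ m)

d ≈ 0.122 AU

L = 0.0770 × 3.828×10²⁶ = 2.95×10²⁵ W.
From T_eq⁴ = L(1−A)/(16πσd²): d = √[L(1−A)/(16πσT_eq⁴)].
d = √[2.95×10²⁵ × 0.33 / (16π × 5.67×10⁻⁸ × (318)⁴)] = 1.83×10¹⁰ m = 0.122 AU.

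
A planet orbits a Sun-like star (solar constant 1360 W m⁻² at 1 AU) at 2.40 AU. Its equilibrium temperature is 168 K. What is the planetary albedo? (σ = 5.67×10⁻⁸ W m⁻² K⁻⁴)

Flux at 2.40 AU: S = 1360/2.40² = 236 W m⁻².
From T_eq⁴ = S(1−A)/(4σ): 1−A = 4σT_eq⁴/S.
1−A = 4 × 5.67×10⁻⁸ × (168)⁴ / 236 = 0.765.

A ≈ 0.23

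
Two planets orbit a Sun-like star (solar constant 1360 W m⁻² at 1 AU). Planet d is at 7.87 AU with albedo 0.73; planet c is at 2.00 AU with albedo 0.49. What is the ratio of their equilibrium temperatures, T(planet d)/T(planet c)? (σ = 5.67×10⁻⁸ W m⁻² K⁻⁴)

T₁/T₂ ≈ 0.430

T_eq = [S₀(1−A)/(4σd²)]^(1/4), so T ∝ (1−A)^(1/4) / √d.
T₁ = [1360×0.27/(4×5.67×10⁻⁸×7.87²)]^(1/4) = 71.50 K.
T₂ = [1360×0.51/(4×5.67×10⁻⁸×2.00²)]^(1/4) = 166.28 K.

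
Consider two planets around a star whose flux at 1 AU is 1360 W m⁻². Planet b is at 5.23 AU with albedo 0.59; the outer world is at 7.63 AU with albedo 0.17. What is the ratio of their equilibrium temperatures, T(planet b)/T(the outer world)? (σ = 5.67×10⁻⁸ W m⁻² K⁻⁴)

T_eq = [S₀(1−A)/(4σd²)]^(1/4), so T ∝ (1−A)^(1/4) / √d.
T₁ = [1360×0.41/(4×5.67×10⁻⁸×5.23²)]^(1/4) = 97.37 K.
T₂ = [1360×0.83/(4×5.67×10⁻⁸×7.63²)]^(1/4) = 96.16 K.

T₁/T₂ ≈ 1.013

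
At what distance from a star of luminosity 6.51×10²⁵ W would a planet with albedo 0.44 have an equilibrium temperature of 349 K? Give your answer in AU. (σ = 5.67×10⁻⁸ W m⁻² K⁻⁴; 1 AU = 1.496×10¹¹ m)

d ≈ 0.196 AU

From T_eq⁴ = L(1−A)/(16πσd²): d = √[L(1−A)/(16πσT_eq⁴)].
d = √[6.51×10²⁵ × 0.56 / (16π × 5.67×10⁻⁸ × (349)⁴)] = 2.94×10¹⁰ m = 0.196 AU.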